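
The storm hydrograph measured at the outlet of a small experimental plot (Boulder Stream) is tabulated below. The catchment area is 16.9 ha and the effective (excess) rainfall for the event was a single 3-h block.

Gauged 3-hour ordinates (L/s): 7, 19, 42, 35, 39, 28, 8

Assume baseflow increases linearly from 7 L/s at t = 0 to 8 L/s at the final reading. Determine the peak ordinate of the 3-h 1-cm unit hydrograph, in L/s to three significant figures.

U_p ≈ 43.2 L/s

Direct runoff: 0.00, 11.83, 34.67, 27.50, 31.33, 20.17, 0.00 L/s; ΣQ_DR = 125.5 L/s, peak = 34.67 L/s.
Runoff depth d = ΣQ_DR·Δt / A = 125.5 × 10800 / (16.9 ha) = 8.020 mm.
The 1-cm UH is the DRH scaled by (10 mm)/d, so U_p = 34.67 × 10/8.020 = 43.2 L/s.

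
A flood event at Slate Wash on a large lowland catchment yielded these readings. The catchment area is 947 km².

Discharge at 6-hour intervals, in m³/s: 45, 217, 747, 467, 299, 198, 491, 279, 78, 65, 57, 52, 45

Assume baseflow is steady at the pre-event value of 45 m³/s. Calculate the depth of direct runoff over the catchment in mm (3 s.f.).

d ≈ 56.0 mm

Direct runoff: 0.0, 172.0, 702.0, 422.0, 254.0, 153.0, 446.0, 234.0, 33.0, 20.0, 12.0, 7.0, 0.0 m³/s; ΣQ_DR = 2455 m³/s.
V = ΣQ_DR · Δt = 2455 × 21600 s = 5.303 × 10^7 m³.
Over A = 947 km², depth = V / A = 56.0 mm.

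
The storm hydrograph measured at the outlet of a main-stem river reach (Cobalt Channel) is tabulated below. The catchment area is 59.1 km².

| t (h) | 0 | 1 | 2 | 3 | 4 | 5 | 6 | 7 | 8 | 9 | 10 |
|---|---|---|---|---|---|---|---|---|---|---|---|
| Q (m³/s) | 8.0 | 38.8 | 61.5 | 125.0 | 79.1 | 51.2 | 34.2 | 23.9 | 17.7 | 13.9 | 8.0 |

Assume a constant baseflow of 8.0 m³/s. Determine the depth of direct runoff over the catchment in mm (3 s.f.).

d ≈ 22.7 mm

Direct runoff: 0.0, 30.8, 53.5, 117.0, 71.1, 43.2, 26.2, 15.9, 9.7, 5.9, 0.0 m³/s; ΣQ_DR = 373.3 m³/s.
V = ΣQ_DR · Δt = 373.3 × 3600 s = 1.344 × 10^6 m³.
Over A = 59.1 km², depth = V / A = 22.7 mm.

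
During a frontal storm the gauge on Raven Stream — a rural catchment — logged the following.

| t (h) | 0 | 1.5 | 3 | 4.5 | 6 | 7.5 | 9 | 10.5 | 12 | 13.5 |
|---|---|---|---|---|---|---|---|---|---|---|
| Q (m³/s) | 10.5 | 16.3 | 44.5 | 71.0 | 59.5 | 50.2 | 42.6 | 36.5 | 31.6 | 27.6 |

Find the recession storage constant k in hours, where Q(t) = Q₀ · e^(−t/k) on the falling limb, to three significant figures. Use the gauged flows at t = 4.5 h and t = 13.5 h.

On the falling limb, Q drops from 71.0 to 27.6 m³/s between t = 4.5 h and t = 13.5 h (Δt = 9 h).
k = −Δt / ln(Q₂/Q₁) = −9 / ln(27.6/71.0) = 9.53 h.

k ≈ 9.53 h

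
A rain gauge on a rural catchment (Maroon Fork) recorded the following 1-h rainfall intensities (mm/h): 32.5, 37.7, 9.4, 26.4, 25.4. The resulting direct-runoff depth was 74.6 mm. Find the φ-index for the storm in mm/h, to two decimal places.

φ ≈ 11.85 mm/h

Only the 4 blocks with intensity above φ contribute runoff: 32.5, 37.7, 26.4, 25.4 mm/h.
Σ(I−φ)·Δt = d  ⇒  (32.5+37.7+26.4+25.4 − 4φ)·1 = 74.6
φ = (122.0 − 74.6/1) / 4 = 11.85 mm/h.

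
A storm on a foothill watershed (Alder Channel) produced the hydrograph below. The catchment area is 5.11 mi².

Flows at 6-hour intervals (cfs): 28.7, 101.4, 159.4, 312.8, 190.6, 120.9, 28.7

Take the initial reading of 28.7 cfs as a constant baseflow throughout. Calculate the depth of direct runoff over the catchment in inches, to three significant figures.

d ≈ 1.35 in

Direct runoff: 0.0, 72.7, 130.7, 284.1, 161.9, 92.2, 0.0 cfs; ΣQ_DR = 741.6 cfs.
V = ΣQ_DR · Δt = 741.6 × 21600 s = 1.602 × 10^7 ft³.
Over A = 5.11 mi², depth = V / A = 1.35 in.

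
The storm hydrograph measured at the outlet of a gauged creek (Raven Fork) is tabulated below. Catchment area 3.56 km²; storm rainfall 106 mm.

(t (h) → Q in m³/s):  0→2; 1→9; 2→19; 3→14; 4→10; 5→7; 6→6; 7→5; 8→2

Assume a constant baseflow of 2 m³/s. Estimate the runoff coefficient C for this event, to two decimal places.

ΣQ_DR = 56.00 m³/s; V = ΣQ_DR·Δt = 2.016 × 10^5 m³.
Runoff depth d = V / A = 56.63 mm.
C = d / P = 56.63 / 106 = 0.53.

C ≈ 0.53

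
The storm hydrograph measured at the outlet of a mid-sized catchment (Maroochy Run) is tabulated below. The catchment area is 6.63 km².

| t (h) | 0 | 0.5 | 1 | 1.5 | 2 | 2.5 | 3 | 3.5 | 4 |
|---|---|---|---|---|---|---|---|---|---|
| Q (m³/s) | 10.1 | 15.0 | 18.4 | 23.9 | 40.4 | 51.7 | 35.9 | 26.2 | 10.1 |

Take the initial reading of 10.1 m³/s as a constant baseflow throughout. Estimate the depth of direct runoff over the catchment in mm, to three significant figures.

d ≈ 38.2 mm

Direct runoff: 0.0, 4.9, 8.3, 13.8, 30.3, 41.6, 25.8, 16.1, 0.0 m³/s; ΣQ_DR = 140.8 m³/s.
V = ΣQ_DR · Δt = 140.8 × 1800 s = 2.534 × 10^5 m³.
Over A = 6.63 km², depth = V / A = 38.2 mm.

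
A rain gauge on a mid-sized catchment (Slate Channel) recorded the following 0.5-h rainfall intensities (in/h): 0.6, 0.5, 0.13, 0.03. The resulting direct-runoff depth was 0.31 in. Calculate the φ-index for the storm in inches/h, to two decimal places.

Only the 2 blocks with intensity above φ contribute runoff: 0.6, 0.5 in/h.
Σ(I−φ)·Δt = d  ⇒  (0.6+0.5 − 2φ)·0.5 = 0.31
φ = (1.100 − 0.31/0.5) / 2 = 0.24 in/h.

φ ≈ 0.24 in/h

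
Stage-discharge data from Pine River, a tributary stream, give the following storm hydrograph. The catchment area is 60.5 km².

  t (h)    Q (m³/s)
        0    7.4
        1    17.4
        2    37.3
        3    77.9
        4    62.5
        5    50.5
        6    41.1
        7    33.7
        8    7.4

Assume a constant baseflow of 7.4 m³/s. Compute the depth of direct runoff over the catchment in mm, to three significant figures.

d ≈ 16.0 mm

Direct runoff: 0.0, 10.0, 29.9, 70.5, 55.1, 43.1, 33.7, 26.3, 0.0 m³/s; ΣQ_DR = 268.6 m³/s.
V = ΣQ_DR · Δt = 268.6 × 3600 s = 9.670 × 10^5 m³.
Over A = 60.5 km², depth = V / A = 16.0 mm.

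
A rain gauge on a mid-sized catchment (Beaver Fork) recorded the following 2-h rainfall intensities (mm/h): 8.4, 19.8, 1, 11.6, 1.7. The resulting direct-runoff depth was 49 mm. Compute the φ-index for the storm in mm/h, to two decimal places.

φ ≈ 5.10 mm/h

Only the 3 blocks with intensity above φ contribute runoff: 8.4, 19.8, 11.6 mm/h.
Σ(I−φ)·Δt = d  ⇒  (8.4+19.8+11.6 − 3φ)·2 = 49
φ = (39.80 − 49/2) / 3 = 5.10 mm/h.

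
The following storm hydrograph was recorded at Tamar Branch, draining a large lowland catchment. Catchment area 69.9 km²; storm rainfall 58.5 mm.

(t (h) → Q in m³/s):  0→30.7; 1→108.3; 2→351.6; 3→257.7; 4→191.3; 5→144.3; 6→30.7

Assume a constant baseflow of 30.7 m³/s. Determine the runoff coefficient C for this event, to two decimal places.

ΣQ_DR = 899.7 m³/s; V = ΣQ_DR·Δt = 3.239 × 10^6 m³.
Runoff depth d = V / A = 46.34 mm.
C = d / P = 46.34 / 58.5 = 0.79.

C ≈ 0.79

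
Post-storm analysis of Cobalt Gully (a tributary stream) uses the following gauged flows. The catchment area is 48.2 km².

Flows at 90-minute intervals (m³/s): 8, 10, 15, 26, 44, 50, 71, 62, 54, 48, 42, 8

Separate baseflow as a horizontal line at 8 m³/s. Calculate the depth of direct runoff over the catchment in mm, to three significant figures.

Direct runoff: 0.0, 2.0, 7.0, 18.0, 36.0, 42.0, 63.0, 54.0, 46.0, 40.0, 34.0, 0.0 m³/s; ΣQ_DR = 342.0 m³/s.
V = ΣQ_DR · Δt = 342.0 × 5400 s = 1.847 × 10^6 m³.
Over A = 48.2 km², depth = V / A = 38.3 mm.

d ≈ 38.3 mm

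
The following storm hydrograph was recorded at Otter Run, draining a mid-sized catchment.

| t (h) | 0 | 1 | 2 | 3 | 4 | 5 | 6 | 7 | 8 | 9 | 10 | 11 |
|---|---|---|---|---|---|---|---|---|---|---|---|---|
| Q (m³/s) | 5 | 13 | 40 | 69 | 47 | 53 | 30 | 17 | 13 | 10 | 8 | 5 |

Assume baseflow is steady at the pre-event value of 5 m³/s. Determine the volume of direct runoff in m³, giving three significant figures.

V ≈ 9.00 × 10^5 m³

Direct-runoff ordinates (Q − Q_b): 0.0, 8.0, 35.0, 64.0, 42.0, 48.0, 25.0, 12.0, 8.0, 5.0, 3.0, 0.0 m³/s.
ΣQ_DR = 250.0 m³/s.
With Δt = 1 h = 3600 s, V = ΣQ_DR · Δt = 250.0 × 3600 = 9.00 × 10^5 m³.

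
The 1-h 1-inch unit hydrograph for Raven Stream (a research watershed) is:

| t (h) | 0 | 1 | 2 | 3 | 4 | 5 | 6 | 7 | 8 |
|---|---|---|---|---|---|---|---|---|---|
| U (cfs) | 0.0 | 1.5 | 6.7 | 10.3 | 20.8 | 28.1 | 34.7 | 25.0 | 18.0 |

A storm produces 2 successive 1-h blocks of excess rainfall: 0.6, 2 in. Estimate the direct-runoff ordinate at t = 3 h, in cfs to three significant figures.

Q ≈ 19.6 cfs

By discrete convolution, Q_j = Σ (P_i / 1 in) · U_{j−i}.
At t = 3 h (j=3): Q = (0.6/1)·10.3 + (2/1)·6.7 = 19.6 cfs.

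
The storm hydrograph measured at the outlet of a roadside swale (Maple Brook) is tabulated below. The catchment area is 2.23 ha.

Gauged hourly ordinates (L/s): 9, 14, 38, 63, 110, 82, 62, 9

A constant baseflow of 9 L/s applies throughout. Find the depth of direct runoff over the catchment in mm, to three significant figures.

Direct runoff: 0.0, 5.0, 29.0, 54.0, 101.0, 73.0, 53.0, 0.0 L/s; ΣQ_DR = 315.0 L/s.
V = ΣQ_DR · Δt = 315.0 × 3600 s = 1.134 × 10^6 L.
Over A = 2.23 ha, depth = V / A = 50.9 mm.

d ≈ 50.9 mm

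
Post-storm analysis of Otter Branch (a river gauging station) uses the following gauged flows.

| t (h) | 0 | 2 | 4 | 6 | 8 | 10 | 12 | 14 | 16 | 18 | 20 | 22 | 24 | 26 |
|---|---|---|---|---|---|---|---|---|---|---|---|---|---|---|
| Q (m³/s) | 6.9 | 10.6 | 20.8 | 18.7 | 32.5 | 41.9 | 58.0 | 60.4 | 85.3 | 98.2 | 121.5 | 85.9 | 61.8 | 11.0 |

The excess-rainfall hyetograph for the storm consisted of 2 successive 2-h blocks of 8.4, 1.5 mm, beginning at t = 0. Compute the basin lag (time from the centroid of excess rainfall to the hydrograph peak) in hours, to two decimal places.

Centroid of excess rainfall: t_c = Σ P_i·t̄_i / ΣP_i = 1.3030 h (block centres at 1, 3 h).
Hydrograph peak occurs at t = 20 h, so basin lag t_L = 20 − 1.3030 = 18.70 h.

t_L ≈ 18.70 h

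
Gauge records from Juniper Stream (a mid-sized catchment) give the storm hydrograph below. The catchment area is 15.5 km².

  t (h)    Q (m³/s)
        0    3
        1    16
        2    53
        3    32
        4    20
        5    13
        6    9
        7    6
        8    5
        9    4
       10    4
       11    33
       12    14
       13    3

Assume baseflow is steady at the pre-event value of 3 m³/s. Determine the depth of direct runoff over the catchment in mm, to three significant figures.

d ≈ 40.2 mm

Direct runoff: 0.0, 13.0, 50.0, 29.0, 17.0, 10.0, 6.0, 3.0, 2.0, 1.0, 1.0, 30.0, 11.0, 0.0 m³/s; ΣQ_DR = 173.0 m³/s.
V = ΣQ_DR · Δt = 173.0 × 3600 s = 6.228 × 10^5 m³.
Over A = 15.5 km², depth = V / A = 40.2 mm.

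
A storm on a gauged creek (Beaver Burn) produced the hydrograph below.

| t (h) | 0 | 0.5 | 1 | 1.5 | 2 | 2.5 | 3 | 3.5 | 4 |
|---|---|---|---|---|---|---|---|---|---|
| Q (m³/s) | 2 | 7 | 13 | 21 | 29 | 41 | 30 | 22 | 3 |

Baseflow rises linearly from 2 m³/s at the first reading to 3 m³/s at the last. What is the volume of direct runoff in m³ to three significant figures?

V ≈ 2.62 × 10^5 m³

Direct-runoff ordinates (Q − Q_b): 0.00, 4.88, 10.75, 18.62, 26.50, 38.38, 27.25, 19.12, 0.00 m³/s.
ΣQ_DR = 145.5 m³/s.
With Δt = 0.5 h = 1800 s, V = ΣQ_DR · Δt = 145.5 × 1800 = 2.62 × 10^5 m³.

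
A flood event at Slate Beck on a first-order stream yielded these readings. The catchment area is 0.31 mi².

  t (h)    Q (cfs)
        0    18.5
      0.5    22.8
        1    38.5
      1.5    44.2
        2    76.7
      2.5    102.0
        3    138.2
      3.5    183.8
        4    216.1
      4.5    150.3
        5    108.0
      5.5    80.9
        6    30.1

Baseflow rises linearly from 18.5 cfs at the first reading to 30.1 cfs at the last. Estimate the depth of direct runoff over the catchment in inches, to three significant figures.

Direct runoff: 0.00, 3.33, 18.07, 22.80, 54.33, 78.67, 113.90, 158.53, 189.87, 123.10, 79.83, 51.77, 0.00 cfs; ΣQ_DR = 894.2 cfs.
V = ΣQ_DR · Δt = 894.2 × 1800 s = 1.610 × 10^6 ft³.
Over A = 0.31 mi², depth = V / A = 2.23 in.

d ≈ 2.23 in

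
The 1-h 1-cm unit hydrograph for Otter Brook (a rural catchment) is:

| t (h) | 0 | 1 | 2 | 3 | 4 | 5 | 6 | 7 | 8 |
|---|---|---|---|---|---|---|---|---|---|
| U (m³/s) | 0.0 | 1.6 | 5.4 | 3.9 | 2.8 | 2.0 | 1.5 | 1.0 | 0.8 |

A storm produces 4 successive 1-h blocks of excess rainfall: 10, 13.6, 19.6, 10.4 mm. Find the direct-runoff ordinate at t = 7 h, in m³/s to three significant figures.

Q ≈ 9.87 m³/s

By discrete convolution, Q_j = Σ (P_i / 10 mm) · U_{j−i}.
At t = 7 h (j=7): Q = (10/10)·1.0 + (13.6/10)·1.5 + (19.6/10)·2.0 + (10.4/10)·2.8 = 9.87 m³/s.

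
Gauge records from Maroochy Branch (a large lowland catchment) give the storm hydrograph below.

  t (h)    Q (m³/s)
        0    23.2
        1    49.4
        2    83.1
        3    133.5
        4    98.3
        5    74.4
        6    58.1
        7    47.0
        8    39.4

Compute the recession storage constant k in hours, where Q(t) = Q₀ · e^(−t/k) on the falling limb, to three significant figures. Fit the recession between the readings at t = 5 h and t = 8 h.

On the falling limb, Q drops from 74.4 to 39.4 m³/s between t = 5 h and t = 8 h (Δt = 3 h).
k = −Δt / ln(Q₂/Q₁) = −3 / ln(39.4/74.4) = 4.72 h.

k ≈ 4.72 h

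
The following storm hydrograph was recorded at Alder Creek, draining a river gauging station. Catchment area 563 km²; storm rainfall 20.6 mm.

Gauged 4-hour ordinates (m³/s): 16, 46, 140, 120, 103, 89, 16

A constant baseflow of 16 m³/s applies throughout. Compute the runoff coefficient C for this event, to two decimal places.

C ≈ 0.52

ΣQ_DR = 418.0 m³/s; V = ΣQ_DR·Δt = 6.019 × 10^6 m³.
Runoff depth d = V / A = 10.69 mm.
C = d / P = 10.69 / 20.6 = 0.52.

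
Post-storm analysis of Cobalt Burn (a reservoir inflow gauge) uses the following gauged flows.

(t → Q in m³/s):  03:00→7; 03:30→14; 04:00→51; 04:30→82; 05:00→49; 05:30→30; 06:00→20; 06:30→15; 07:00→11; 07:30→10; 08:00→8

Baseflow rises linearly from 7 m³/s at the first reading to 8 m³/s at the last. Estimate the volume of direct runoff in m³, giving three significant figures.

Direct-runoff ordinates (Q − Q_b): 0.00, 6.90, 43.80, 74.70, 41.60, 22.50, 12.40, 7.30, 3.20, 2.10, 0.00 m³/s.
ΣQ_DR = 214.5 m³/s.
With Δt = 0.5 h = 1800 s, V = ΣQ_DR · Δt = 214.5 × 1800 = 3.86 × 10^5 m³.

V ≈ 3.86 × 10^5 m³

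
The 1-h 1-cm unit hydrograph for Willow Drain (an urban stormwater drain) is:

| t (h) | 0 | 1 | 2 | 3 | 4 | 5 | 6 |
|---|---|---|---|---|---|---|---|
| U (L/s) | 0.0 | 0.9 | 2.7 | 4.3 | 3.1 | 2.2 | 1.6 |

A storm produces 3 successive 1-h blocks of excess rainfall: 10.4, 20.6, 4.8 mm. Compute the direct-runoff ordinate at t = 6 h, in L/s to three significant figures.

By discrete convolution, Q_j = Σ (P_i / 10 mm) · U_{j−i}.
At t = 6 h (j=6): Q = (10.4/10)·1.6 + (20.6/10)·2.2 + (4.8/10)·3.1 = 7.68 L/s.

Q ≈ 7.68 L/s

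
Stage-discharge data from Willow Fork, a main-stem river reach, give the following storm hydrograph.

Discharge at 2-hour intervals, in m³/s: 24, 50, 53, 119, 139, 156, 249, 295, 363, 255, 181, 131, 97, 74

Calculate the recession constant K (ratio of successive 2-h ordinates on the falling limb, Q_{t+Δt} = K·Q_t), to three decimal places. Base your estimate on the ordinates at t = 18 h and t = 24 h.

Using the recession-limb readings at t = 18 h and t = 24 h: Q falls from 255 to 97 m³/s over 3 intervals.
K = (Q₂/Q₁)^(1/3) = (97/255)^(1/3) = 0.725.

K ≈ 0.725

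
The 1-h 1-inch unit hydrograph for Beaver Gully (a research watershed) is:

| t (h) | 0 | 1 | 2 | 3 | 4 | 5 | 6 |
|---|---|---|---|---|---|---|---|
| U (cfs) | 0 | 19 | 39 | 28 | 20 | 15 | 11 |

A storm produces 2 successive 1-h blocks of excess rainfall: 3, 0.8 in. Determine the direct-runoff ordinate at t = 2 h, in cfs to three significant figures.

By discrete convolution, Q_j = Σ (P_i / 1 in) · U_{j−i}.
At t = 2 h (j=2): Q = (3/1)·39 + (0.8/1)·19 = 132 cfs.

Q ≈ 132 cfs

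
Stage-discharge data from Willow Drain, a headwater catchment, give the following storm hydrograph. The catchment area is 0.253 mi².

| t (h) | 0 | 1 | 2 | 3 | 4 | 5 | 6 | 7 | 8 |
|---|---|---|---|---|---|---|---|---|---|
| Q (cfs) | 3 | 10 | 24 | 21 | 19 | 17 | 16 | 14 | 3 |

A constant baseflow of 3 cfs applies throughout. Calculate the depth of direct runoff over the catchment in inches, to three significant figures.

Direct runoff: 0.0, 7.0, 21.0, 18.0, 16.0, 14.0, 13.0, 11.0, 0.0 cfs; ΣQ_DR = 100.0 cfs.
V = ΣQ_DR · Δt = 100.0 × 3600 s = 3.600 × 10^5 ft³.
Over A = 0.253 mi², depth = V / A = 0.612 in.

d ≈ 0.612 in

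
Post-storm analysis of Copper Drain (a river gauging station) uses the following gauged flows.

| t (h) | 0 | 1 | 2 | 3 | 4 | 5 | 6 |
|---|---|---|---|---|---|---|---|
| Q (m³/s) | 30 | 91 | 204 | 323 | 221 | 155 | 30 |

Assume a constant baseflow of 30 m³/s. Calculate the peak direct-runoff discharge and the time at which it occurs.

Subtracting baseflow gives direct-runoff ordinates: 0.0, 61.0, 174.0, 293.0, 191.0, 125.0, 0.0 m³/s.
The maximum is 293.0 m³/s, occurring at the reading for t = 3 h.

Q_p = 293.0 m³/s at t = 3 h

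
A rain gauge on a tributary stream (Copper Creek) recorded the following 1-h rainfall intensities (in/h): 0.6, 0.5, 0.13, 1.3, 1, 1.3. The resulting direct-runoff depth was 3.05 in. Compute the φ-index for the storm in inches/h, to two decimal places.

Only the 5 blocks with intensity above φ contribute runoff: 0.6, 0.5, 1.3, 1, 1.3 in/h.
Σ(I−φ)·Δt = d  ⇒  (0.6+0.5+1.3+1+1.3 − 5φ)·1 = 3.05
φ = (4.700 − 3.05/1) / 5 = 0.33 in/h.

φ ≈ 0.33 in/h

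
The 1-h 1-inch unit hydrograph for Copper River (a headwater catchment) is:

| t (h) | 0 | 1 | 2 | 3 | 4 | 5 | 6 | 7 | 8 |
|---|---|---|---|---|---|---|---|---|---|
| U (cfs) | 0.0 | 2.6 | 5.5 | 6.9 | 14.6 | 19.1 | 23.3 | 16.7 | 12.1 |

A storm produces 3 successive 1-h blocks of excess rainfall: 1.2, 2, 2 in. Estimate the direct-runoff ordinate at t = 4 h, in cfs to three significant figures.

By discrete convolution, Q_j = Σ (P_i / 1 in) · U_{j−i}.
At t = 4 h (j=4): Q = (1.2/1)·14.6 + (2/1)·6.9 + (2/1)·5.5 = 42.3 cfs.

Q ≈ 42.3 cfs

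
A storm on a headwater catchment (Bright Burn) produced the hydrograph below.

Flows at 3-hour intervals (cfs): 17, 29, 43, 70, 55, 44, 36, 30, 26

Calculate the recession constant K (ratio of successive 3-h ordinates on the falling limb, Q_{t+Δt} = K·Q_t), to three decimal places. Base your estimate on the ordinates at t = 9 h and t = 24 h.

K ≈ 0.820

Using the recession-limb readings at t = 9 h and t = 24 h: Q falls from 70 to 26 cfs over 5 intervals.
K = (Q₂/Q₁)^(1/5) = (26/70)^(1/5) = 0.820.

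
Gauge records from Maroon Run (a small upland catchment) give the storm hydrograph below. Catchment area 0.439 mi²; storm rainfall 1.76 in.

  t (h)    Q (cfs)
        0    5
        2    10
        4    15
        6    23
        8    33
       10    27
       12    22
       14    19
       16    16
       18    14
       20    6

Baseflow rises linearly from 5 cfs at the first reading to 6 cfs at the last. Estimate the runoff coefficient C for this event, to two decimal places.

ΣQ_DR = 129.5 cfs; V = ΣQ_DR·Δt = 9.324 × 10^5 ft³.
Runoff depth d = V / A = 0.9142 in.
C = d / P = 0.9142 / 1.76 = 0.52.

C ≈ 0.52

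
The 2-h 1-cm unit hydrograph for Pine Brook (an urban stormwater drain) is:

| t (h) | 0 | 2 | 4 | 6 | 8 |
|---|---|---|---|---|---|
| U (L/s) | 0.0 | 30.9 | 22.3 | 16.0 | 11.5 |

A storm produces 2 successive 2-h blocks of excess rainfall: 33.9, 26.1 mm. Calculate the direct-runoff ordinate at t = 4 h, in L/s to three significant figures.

By discrete convolution, Q_j = Σ (P_i / 10 mm) · U_{j−i}.
At t = 4 h (j=2): Q = (33.9/10)·22.3 + (26.1/10)·30.9 = 156 L/s.

Q ≈ 156 L/s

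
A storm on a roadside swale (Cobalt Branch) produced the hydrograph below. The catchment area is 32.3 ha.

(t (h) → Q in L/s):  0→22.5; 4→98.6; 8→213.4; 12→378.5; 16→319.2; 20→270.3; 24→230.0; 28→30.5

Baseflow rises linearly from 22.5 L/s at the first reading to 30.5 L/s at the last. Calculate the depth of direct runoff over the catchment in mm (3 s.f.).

Direct runoff: 0.00, 74.96, 188.61, 352.57, 292.13, 242.09, 200.64, 0.00 L/s; ΣQ_DR = 1351 L/s.
V = ΣQ_DR · Δt = 1351 × 14400 s = 1.945 × 10^7 L.
Over A = 32.3 ha, depth = V / A = 60.2 mm.

d ≈ 60.2 mm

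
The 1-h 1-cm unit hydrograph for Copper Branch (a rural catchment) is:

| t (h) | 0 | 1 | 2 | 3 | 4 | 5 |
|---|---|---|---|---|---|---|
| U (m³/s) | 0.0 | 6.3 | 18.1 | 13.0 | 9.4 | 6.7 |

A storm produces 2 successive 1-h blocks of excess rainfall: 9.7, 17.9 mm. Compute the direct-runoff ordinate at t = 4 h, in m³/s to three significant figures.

Q ≈ 32.4 m³/s

By discrete convolution, Q_j = Σ (P_i / 10 mm) · U_{j−i}.
At t = 4 h (j=4): Q = (9.7/10)·9.4 + (17.9/10)·13.0 = 32.4 m³/s.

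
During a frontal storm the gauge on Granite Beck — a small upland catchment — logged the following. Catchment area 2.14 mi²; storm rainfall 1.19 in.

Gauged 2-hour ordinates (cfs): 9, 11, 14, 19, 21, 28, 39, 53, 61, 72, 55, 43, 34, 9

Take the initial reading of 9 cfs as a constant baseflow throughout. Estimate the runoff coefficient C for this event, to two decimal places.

C ≈ 0.42

ΣQ_DR = 342.0 cfs; V = ΣQ_DR·Δt = 2.462 × 10^6 ft³.
Runoff depth d = V / A = 0.4953 in.
C = d / P = 0.4953 / 1.19 = 0.42.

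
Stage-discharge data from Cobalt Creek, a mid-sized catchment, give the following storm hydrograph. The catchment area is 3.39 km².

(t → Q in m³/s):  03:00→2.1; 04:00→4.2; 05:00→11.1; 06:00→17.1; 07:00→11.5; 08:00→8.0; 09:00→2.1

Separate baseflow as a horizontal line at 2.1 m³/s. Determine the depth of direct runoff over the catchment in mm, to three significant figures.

Direct runoff: 0.0, 2.1, 9.0, 15.0, 9.4, 5.9, 0.0 m³/s; ΣQ_DR = 41.40 m³/s.
V = ΣQ_DR · Δt = 41.40 × 3600 s = 1.490 × 10^5 m³.
Over A = 3.39 km², depth = V / A = 44.0 mm.

d ≈ 44.0 mm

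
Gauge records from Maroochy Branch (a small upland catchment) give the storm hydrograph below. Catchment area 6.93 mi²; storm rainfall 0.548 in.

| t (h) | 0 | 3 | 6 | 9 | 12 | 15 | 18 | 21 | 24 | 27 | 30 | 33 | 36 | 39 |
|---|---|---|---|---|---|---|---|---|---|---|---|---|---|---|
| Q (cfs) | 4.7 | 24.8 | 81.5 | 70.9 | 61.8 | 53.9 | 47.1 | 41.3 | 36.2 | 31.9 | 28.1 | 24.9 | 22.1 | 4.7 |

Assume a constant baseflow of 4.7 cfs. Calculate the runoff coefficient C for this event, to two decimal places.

ΣQ_DR = 468.1 cfs; V = ΣQ_DR·Δt = 5.055 × 10^6 ft³.
Runoff depth d = V / A = 0.3140 in.
C = d / P = 0.3140 / 0.548 = 0.57.

C ≈ 0.57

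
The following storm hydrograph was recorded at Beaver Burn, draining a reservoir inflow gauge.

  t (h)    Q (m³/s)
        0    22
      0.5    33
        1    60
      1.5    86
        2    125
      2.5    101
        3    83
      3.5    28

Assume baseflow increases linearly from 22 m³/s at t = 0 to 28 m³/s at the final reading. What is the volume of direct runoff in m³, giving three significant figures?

Direct-runoff ordinates (Q − Q_b): 0.00, 10.14, 36.29, 61.43, 99.57, 74.71, 55.86, 0.00 m³/s.
ΣQ_DR = 338.0 m³/s.
With Δt = 0.5 h = 1800 s, V = ΣQ_DR · Δt = 338.0 × 1800 = 6.08 × 10^5 m³.

V ≈ 6.08 × 10^5 m³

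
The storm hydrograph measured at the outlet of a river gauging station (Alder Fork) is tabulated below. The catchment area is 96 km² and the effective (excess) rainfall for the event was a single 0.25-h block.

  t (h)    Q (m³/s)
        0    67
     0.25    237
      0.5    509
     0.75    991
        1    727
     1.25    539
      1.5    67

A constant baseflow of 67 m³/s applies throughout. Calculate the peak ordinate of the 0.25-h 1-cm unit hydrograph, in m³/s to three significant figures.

U_p ≈ 369 m³/s

Direct runoff: 0.0, 170.0, 442.0, 924.0, 660.0, 472.0, 0.0 m³/s; ΣQ_DR = 2668 m³/s, peak = 924.0 m³/s.
Runoff depth d = ΣQ_DR·Δt / A = 2668 × 900 / (96 km²) = 25.01 mm.
The 1-cm UH is the DRH scaled by (10 mm)/d, so U_p = 924.0 × 10/25.01 = 369 m³/s.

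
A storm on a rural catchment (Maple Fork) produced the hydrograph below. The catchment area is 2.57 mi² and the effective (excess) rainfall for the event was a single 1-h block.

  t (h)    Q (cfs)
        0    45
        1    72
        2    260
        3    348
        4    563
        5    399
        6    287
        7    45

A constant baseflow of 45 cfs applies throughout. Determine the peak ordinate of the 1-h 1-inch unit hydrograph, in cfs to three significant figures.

U_p ≈ 518 cfs

Direct runoff: 0.0, 27.0, 215.0, 303.0, 518.0, 354.0, 242.0, 0.0 cfs; ΣQ_DR = 1659 cfs, peak = 518.0 cfs.
Runoff depth d = ΣQ_DR·Δt / A = 1659 × 3600 / (2.57 mi²) = 1.000 in.
The 1-inch UH is the DRH scaled by (1 in)/d, so U_p = 518.0 × 1/1.000 = 518 cfs.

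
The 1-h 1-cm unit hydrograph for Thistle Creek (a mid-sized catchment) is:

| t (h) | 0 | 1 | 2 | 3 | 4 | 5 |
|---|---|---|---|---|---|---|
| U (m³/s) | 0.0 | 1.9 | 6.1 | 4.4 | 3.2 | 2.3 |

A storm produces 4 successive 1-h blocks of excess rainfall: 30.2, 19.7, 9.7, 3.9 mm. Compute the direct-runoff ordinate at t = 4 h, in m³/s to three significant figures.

By discrete convolution, Q_j = Σ (P_i / 10 mm) · U_{j−i}.
At t = 4 h (j=4): Q = (30.2/10)·3.2 + (19.7/10)·4.4 + (9.7/10)·6.1 + (3.9/10)·1.9 = 25.0 m³/s.

Q ≈ 25.0 m³/s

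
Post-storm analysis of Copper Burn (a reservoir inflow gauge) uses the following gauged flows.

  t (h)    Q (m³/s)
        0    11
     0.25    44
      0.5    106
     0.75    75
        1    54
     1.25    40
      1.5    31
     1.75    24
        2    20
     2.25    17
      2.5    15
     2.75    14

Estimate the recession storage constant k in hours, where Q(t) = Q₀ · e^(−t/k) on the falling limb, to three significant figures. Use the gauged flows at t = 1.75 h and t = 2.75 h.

On the falling limb, Q drops from 24 to 14 m³/s between t = 1.75 h and t = 2.75 h (Δt = 1 h).
k = −Δt / ln(Q₂/Q₁) = −1 / ln(14/24) = 1.86 h.

k ≈ 1.86 h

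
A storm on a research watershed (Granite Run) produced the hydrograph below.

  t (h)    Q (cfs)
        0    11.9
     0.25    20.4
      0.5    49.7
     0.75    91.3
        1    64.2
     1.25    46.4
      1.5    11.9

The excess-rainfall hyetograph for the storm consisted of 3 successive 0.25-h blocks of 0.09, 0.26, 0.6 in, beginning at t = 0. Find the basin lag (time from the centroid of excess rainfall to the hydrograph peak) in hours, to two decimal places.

t_L ≈ 0.24 h

Centroid of excess rainfall: t_c = Σ P_i·t̄_i / ΣP_i = 0.5092 h (block centres at 0.125, 0.375, 0.625 h).
Hydrograph peak occurs at t = 0.75 h, so basin lag t_L = 0.75 − 0.5092 = 0.24 h.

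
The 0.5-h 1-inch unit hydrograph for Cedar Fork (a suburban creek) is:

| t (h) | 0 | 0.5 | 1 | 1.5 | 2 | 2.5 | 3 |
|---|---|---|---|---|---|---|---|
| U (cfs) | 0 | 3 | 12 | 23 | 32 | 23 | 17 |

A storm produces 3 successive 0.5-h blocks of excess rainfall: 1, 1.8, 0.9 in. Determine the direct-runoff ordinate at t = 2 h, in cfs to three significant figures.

Q ≈ 84.2 cfs

By discrete convolution, Q_j = Σ (P_i / 1 in) · U_{j−i}.
At t = 2 h (j=4): Q = (1/1)·32 + (1.8/1)·23 + (0.9/1)·12 = 84.2 cfs.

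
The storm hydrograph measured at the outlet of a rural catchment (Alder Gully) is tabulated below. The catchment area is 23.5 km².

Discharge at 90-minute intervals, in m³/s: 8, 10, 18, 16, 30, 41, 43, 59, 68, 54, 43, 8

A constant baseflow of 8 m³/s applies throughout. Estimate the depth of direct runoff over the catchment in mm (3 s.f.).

d ≈ 69.4 mm

Direct runoff: 0.0, 2.0, 10.0, 8.0, 22.0, 33.0, 35.0, 51.0, 60.0, 46.0, 35.0, 0.0 m³/s; ΣQ_DR = 302.0 m³/s.
V = ΣQ_DR · Δt = 302.0 × 5400 s = 1.631 × 10^6 m³.
Over A = 23.5 km², depth = V / A = 69.4 mm.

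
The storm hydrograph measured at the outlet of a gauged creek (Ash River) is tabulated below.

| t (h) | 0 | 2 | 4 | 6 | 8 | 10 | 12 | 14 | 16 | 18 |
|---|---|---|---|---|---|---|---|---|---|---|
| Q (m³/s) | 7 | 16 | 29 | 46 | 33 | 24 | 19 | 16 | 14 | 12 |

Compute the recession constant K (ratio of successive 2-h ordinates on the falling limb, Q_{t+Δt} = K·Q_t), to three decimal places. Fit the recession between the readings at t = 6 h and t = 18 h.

Using the recession-limb readings at t = 6 h and t = 18 h: Q falls from 46 to 12 m³/s over 6 intervals.
K = (Q₂/Q₁)^(1/6) = (12/46)^(1/6) = 0.799.

K ≈ 0.799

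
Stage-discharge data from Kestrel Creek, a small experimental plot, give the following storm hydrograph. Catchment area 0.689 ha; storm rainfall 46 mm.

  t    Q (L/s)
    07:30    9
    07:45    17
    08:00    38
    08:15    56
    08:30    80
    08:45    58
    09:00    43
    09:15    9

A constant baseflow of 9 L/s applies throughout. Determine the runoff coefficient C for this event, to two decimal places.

C ≈ 0.68

ΣQ_DR = 238.0 L/s; V = ΣQ_DR·Δt = 2.142 × 10^5 L.
Runoff depth d = V / A = 31.09 mm.
C = d / P = 31.09 / 46 = 0.68.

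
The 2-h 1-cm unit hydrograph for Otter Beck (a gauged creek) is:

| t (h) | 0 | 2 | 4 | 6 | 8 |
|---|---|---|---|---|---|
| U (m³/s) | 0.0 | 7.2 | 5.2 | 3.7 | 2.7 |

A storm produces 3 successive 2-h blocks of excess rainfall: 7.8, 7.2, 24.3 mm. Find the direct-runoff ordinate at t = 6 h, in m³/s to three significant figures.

Q ≈ 24.1 m³/s

By discrete convolution, Q_j = Σ (P_i / 10 mm) · U_{j−i}.
At t = 6 h (j=3): Q = (7.8/10)·3.7 + (7.2/10)·5.2 + (24.3/10)·7.2 = 24.1 m³/s.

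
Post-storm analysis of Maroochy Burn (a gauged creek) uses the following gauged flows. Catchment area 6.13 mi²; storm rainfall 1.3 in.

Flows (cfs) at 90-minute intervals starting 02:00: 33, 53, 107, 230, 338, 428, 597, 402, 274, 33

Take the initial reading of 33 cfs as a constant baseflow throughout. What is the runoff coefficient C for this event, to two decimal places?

C ≈ 0.63

ΣQ_DR = 2165 cfs; V = ΣQ_DR·Δt = 1.169 × 10^7 ft³.
Runoff depth d = V / A = 0.8209 in.
C = d / P = 0.8209 / 1.3 = 0.63.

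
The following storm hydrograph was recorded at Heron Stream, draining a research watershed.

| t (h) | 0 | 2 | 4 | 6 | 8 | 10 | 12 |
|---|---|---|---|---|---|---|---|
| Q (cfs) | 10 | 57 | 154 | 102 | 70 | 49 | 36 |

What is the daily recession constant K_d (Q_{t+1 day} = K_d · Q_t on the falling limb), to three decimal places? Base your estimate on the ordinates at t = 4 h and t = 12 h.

Between t = 4 h and t = 12 h the flow falls from 154 to 36 cfs over 4×2 h = 8 h.
Per-interval ratio K = (36/154)^(1/4) = 0.6953; K_d = K^(24/2) = 0.013.

K_d ≈ 0.013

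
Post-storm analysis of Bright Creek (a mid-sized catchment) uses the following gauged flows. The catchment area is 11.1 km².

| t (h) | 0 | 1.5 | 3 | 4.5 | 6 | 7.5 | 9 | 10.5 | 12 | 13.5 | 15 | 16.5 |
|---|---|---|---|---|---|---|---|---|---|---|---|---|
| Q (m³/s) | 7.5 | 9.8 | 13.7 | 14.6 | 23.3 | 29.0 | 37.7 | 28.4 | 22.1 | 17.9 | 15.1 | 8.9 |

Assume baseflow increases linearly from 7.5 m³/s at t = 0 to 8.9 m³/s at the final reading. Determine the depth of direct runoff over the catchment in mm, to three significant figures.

Direct runoff: 0.00, 2.17, 5.95, 6.72, 15.29, 20.86, 29.44, 20.01, 13.58, 9.25, 6.33, 0.00 m³/s; ΣQ_DR = 129.6 m³/s.
V = ΣQ_DR · Δt = 129.6 × 5400 s = 6.998 × 10^5 m³.
Over A = 11.1 km², depth = V / A = 63.0 mm.

d ≈ 63.0 mm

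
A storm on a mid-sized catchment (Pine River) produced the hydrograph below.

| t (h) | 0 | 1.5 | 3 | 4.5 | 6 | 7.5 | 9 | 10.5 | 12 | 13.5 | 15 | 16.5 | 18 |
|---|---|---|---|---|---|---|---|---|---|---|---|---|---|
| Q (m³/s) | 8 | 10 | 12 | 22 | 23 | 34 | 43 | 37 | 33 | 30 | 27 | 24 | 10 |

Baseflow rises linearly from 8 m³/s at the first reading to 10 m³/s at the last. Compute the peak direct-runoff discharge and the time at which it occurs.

Subtracting baseflow gives direct-runoff ordinates: 0.00, 1.83, 3.67, 13.50, 14.33, 25.17, 34.00, 27.83, 23.67, 20.50, 17.33, 14.17, 0.00 m³/s.
The maximum is 34.00 m³/s, occurring at the reading for t = 9 h.

Q_p = 34.00 m³/s at t = 9 h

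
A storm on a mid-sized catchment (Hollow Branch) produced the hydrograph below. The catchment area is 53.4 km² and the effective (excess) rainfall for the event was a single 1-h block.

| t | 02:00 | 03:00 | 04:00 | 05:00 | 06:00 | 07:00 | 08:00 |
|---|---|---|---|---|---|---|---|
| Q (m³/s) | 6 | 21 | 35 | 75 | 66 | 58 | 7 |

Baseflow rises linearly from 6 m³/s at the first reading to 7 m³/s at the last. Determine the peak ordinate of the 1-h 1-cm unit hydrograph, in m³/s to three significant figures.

U_p ≈ 45.7 m³/s

Direct runoff: 0.00, 14.83, 28.67, 68.50, 59.33, 51.17, 0.00 m³/s; ΣQ_DR = 222.5 m³/s, peak = 68.50 m³/s.
Runoff depth d = ΣQ_DR·Δt / A = 222.5 × 3600 / (53.4 km²) = 15.00 mm.
The 1-cm UH is the DRH scaled by (10 mm)/d, so U_p = 68.50 × 10/15.00 = 45.7 m³/s.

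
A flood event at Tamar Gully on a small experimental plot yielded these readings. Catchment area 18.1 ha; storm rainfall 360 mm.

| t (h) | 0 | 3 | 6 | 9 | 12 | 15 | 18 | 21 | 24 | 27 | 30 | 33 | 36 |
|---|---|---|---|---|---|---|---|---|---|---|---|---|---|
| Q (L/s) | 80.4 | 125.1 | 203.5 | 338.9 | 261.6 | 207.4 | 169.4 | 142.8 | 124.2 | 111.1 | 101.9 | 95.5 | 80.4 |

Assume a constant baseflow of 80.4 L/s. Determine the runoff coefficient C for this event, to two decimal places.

ΣQ_DR = 997.0 L/s; V = ΣQ_DR·Δt = 1.077 × 10^7 L.
Runoff depth d = V / A = 59.49 mm.
C = d / P = 59.49 / 360 = 0.17.

C ≈ 0.17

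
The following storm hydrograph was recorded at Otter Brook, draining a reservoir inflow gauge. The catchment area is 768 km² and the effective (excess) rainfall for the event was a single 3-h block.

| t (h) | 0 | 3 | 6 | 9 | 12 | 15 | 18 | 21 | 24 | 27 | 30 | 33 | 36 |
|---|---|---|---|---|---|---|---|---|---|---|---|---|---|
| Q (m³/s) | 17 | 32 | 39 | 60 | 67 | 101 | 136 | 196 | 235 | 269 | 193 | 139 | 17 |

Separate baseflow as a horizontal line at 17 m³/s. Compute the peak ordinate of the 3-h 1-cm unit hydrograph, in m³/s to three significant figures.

Direct runoff: 0.0, 15.0, 22.0, 43.0, 50.0, 84.0, 119.0, 179.0, 218.0, 252.0, 176.0, 122.0, 0.0 m³/s; ΣQ_DR = 1280 m³/s, peak = 252.0 m³/s.
Runoff depth d = ΣQ_DR·Δt / A = 1280 × 10800 / (768 km²) = 18.00 mm.
The 1-cm UH is the DRH scaled by (10 mm)/d, so U_p = 252.0 × 10/18.00 = 140 m³/s.

U_p ≈ 140 m³/s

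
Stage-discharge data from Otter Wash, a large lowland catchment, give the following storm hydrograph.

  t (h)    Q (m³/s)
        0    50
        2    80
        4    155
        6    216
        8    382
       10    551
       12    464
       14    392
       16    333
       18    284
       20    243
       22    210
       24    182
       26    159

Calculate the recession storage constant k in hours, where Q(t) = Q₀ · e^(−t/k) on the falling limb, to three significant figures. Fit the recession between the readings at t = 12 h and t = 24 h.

On the falling limb, Q drops from 464 to 182 m³/s between t = 12 h and t = 24 h (Δt = 12 h).
k = −Δt / ln(Q₂/Q₁) = −12 / ln(182/464) = 12.8 h.

k ≈ 12.8 h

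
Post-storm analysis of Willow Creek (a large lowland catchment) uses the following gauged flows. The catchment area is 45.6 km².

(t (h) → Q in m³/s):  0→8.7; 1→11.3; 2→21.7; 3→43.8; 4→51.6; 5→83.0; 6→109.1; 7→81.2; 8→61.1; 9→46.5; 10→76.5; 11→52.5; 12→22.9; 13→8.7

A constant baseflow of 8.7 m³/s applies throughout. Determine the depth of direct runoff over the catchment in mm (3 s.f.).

d ≈ 44.0 mm

Direct runoff: 0.0, 2.6, 13.0, 35.1, 42.9, 74.3, 100.4, 72.5, 52.4, 37.8, 67.8, 43.8, 14.2, 0.0 m³/s; ΣQ_DR = 556.8 m³/s.
V = ΣQ_DR · Δt = 556.8 × 3600 s = 2.004 × 10^6 m³.
Over A = 45.6 km², depth = V / A = 44.0 mm.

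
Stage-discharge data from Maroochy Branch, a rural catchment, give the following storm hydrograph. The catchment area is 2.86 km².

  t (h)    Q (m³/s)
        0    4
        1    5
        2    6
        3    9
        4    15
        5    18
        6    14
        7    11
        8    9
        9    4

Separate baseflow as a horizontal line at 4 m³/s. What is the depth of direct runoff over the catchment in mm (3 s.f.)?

Direct runoff: 0.0, 1.0, 2.0, 5.0, 11.0, 14.0, 10.0, 7.0, 5.0, 0.0 m³/s; ΣQ_DR = 55.00 m³/s.
V = ΣQ_DR · Δt = 55.00 × 3600 s = 1.980 × 10^5 m³.
Over A = 2.86 km², depth = V / A = 69.2 mm.

d ≈ 69.2 mm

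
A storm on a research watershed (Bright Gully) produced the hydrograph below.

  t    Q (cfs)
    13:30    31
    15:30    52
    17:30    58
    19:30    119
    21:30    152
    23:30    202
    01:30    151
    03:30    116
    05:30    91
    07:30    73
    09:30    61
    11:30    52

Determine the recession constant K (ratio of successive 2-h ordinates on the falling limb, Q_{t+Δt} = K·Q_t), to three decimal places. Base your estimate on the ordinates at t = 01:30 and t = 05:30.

Using the recession-limb readings at t = 01:30 and t = 05:30: Q falls from 151 to 91 cfs over 2 intervals.
K = (Q₂/Q₁)^(1/2) = (91/151)^(1/2) = 0.776.

K ≈ 0.776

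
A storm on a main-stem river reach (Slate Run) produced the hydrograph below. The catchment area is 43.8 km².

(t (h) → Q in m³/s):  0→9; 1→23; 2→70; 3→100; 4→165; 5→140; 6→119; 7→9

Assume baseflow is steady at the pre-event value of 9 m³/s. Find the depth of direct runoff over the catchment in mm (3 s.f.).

Direct runoff: 0.0, 14.0, 61.0, 91.0, 156.0, 131.0, 110.0, 0.0 m³/s; ΣQ_DR = 563.0 m³/s.
V = ΣQ_DR · Δt = 563.0 × 3600 s = 2.027 × 10^6 m³.
Over A = 43.8 km², depth = V / A = 46.3 mm.

d ≈ 46.3 mm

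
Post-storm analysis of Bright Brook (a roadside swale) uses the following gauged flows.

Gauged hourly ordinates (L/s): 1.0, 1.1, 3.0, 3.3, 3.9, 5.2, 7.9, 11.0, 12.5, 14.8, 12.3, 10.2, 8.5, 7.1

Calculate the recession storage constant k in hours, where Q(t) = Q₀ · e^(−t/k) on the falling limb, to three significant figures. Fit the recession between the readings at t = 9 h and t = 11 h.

k ≈ 5.37 h

On the falling limb, Q drops from 14.8 to 10.2 L/s between t = 9 h and t = 11 h (Δt = 2 h).
k = −Δt / ln(Q₂/Q₁) = −2 / ln(10.2/14.8) = 5.37 h.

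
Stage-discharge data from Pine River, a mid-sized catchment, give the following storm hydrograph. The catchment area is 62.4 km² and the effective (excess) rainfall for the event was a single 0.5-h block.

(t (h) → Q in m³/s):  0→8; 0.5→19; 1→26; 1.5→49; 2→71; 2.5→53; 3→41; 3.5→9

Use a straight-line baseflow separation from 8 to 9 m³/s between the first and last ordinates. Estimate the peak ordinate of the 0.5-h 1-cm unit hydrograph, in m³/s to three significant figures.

U_p ≈ 104 m³/s

Direct runoff: 0.00, 10.86, 17.71, 40.57, 62.43, 44.29, 32.14, 0.00 m³/s; ΣQ_DR = 208.0 m³/s, peak = 62.43 m³/s.
Runoff depth d = ΣQ_DR·Δt / A = 208.0 × 1800 / (62.4 km²) = 6.000 mm.
The 1-cm UH is the DRH scaled by (10 mm)/d, so U_p = 62.43 × 10/6.000 = 104 m³/s.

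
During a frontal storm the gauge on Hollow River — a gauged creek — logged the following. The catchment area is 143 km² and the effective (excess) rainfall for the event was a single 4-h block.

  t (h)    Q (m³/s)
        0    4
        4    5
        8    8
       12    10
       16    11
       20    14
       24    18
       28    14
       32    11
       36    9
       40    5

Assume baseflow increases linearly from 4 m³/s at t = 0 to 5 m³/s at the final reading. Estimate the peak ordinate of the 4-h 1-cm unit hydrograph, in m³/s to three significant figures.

U_p ≈ 22.4 m³/s

Direct runoff: 0.00, 0.90, 3.80, 5.70, 6.60, 9.50, 13.40, 9.30, 6.20, 4.10, 0.00 m³/s; ΣQ_DR = 59.50 m³/s, peak = 13.40 m³/s.
Runoff depth d = ΣQ_DR·Δt / A = 59.50 × 14400 / (143 km²) = 5.992 mm.
The 1-cm UH is the DRH scaled by (10 mm)/d, so U_p = 13.40 × 10/5.992 = 22.4 m³/s.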